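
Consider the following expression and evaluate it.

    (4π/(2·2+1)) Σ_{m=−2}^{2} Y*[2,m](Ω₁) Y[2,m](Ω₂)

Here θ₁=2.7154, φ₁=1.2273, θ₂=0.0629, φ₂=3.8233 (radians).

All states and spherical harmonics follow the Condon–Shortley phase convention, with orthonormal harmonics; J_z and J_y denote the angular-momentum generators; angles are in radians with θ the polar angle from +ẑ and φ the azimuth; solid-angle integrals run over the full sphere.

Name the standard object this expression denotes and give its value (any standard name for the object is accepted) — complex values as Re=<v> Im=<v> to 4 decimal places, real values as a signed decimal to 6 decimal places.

This sum is the spherical-harmonic addition theorem: it equals the Legendre polynomial P_l(cos γ) of the angle γ between the two directions.
Summing Y*_{l m}(θ₁,φ₁)·Y_{l m}(θ₂,φ₂) over m ∈ [−2, 2]; prefactor 4π/(2·2+1) = 2.513274:
  [-2]  conj(Y_{2,-2})(Ω₁) = (-0.051041, 0.041869) ; Y_{2,-2}(Ω₂) = (0.000314, -0.001494) ; Δ = (0.000046, 0.000089)
  [-1]  conj(Y_{2,-1})(Ω₁) = (-0.097939, -0.273819) ; Y_{2,-1}(Ω₂) = (-0.037633, 0.030539) ; Δ = (0.012048, 0.007314)
  [+0]  conj(Y_{2,0})(Ω₁) = (0.469077, -0.000000) ; Y_{2,0}(Ω₂) = (0.627045, 0.000000) ; Δ = (0.294132, 0.000000)
  [+1]  conj(Y_{2,1})(Ω₁) = (0.097939, -0.273819) ; Y_{2,1}(Ω₂) = (0.037633, 0.030539) ; Δ = (0.012048, -0.007314)
  [+2]  conj(Y_{2,2})(Ω₁) = (-0.051041, -0.041869) ; Y_{2,2}(Ω₂) = (0.000314, 0.001494) ; Δ = (0.000046, -0.000089)
Total Σ_m = (0.318321, 0.000000). Multiply by 2.513274: (0.800027, 0.000000). P_2(cos γ) = 0.800027

Legendre polynomial (addition theorem), +0.800027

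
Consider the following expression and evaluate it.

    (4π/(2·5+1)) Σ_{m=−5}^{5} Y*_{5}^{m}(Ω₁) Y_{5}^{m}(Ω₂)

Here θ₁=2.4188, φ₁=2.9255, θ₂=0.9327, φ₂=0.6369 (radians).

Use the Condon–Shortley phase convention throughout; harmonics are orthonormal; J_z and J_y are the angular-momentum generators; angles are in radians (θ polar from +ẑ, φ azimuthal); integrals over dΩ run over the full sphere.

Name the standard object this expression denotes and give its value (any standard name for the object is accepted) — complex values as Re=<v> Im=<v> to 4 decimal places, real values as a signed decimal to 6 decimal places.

This sum is the spherical-harmonic addition theorem: it equals the Legendre polynomial P_l(cos γ) of the angle γ between the two directions.
Expand P_5 via completeness: Σ_{m} conj(Y_{5,m}) at Ω₁ times Y_{5,m} at Ω₂ —
  m=-5: (-0.027681, 0.051854) × (-0.155040, 0.006656) = (0.003946, -0.008224)  (running Σ = (0.003946, -0.008224))
  m=-4: (-0.136797, 0.160309) × (-0.301586, -0.203678) = (0.073907, -0.020485)  (running Σ = (0.077854, -0.028708))
  m=-3: (-0.324207, 0.245584) × (-0.131100, -0.370727) = (0.133548, 0.087996)  (running Σ = (0.211402, 0.059288))
  m=-2: (-0.347104, 0.160108) × (0.012286, -0.040146) = (0.002163, 0.015902)  (running Σ = (0.213565, 0.075190))
  m=-1: (0.047807, -0.010495) × (-0.273758, 0.202509) = (-0.010962, 0.012554)  (running Σ = (0.202602, 0.087744))
  m=0: (0.389552, -0.000000) × (-0.132769, 0.000000) = (-0.051721, 0.000000)  (running Σ = (0.150882, 0.087744))
  m=1: (-0.047807, -0.010495) × (0.273758, 0.202509) = (-0.010962, -0.012554)  (running Σ = (0.139920, 0.075190))
  m=2: (-0.347104, -0.160108) × (0.012286, 0.040146) = (0.002163, -0.015902)  (running Σ = (0.142082, 0.059288))
  m=3: (0.324207, 0.245584) × (0.131100, -0.370727) = (0.133548, -0.087996)  (running Σ = (0.275630, -0.028708))
  m=4: (-0.136797, -0.160309) × (-0.301586, 0.203678) = (0.073907, 0.020485)  (running Σ = (0.349538, -0.008224))
  m=5: (0.027681, 0.051854) × (0.155040, 0.006656) = (0.003946, 0.008224)  (running Σ = (0.353484, 0.000000))
Σ over m = (0.353484, 0.000000); ×(4π/11) → (0.403820, 0.000000). Real part: 0.403820

Legendre polynomial (addition theorem), +0.403820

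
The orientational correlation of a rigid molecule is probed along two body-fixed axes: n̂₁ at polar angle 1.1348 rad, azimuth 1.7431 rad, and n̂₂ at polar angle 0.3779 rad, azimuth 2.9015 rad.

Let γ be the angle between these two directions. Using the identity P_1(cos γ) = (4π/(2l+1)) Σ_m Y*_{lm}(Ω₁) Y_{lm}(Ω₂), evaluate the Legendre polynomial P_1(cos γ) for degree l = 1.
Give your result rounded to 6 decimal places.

Addition theorem: P_1(cos γ) = (4π/3) Σ_m Y*_{lm}(Ω₁) Y_{lm}(Ω₂), m = −1…1:
  m=-1: Y*=-0.053694+0.308536i  Y=-0.123820-0.030313i  product +0.016001-0.036575i
  m=+0: Y*=+0.206344-0.000000i  Y=+0.454127+0.000000i  product +0.093706+0.000000i
  m=+1: Y*=+0.053694+0.308536i  Y=+0.123820-0.030313i  product +0.016001+0.036575i
Σ over m = +0.125708+0.000000i; ×(4π/3) → +0.526566+0.000000i. Real part: 0.526566

0.526566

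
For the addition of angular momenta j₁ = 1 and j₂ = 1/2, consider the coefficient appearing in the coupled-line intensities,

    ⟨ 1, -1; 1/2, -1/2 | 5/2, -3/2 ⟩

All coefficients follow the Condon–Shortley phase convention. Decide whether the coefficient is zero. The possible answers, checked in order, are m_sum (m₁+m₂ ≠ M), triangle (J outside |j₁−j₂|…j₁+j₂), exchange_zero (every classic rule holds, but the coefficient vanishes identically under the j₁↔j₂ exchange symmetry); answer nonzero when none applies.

triangle

m-sum: m₁+m₂ = -1+(-1/2) = -3/2, M = -3/2  ✓
triangle: need |j₁−j₂| ≤ J ≤ j₁+j₂, i.e. J ∈ [1/2, 3/2]; J = 5/2 is outside ✗ ⇒ coefficient is 0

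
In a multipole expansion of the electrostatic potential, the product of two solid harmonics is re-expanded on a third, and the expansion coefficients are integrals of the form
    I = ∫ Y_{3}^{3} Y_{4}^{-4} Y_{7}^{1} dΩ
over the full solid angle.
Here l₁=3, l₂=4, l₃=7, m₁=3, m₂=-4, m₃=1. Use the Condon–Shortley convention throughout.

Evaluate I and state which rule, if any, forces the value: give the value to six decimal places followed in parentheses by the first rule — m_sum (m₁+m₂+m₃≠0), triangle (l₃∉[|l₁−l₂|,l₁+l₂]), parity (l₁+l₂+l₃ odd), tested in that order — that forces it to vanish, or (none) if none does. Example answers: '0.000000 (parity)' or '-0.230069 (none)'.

Checks pass: Σm=0; 14 even; l₃=7∈[1,7].
(2·3+1)(2·4+1)(2·7+1) = 945
Δ: 0! 6! 8! / 15! → 1/45045
sum: t=0:+1/20736 = 1/20736
3j²(3 4 7; 0 0 0) = Δ·Π!·Σ² = 35/1287  (sign -1)
sum: t=0:+1/29030400 = 1/29030400
3j²(3 4 7; 3 -4 1) = Δ·Π!·Σ² = 1/45045  (sign +1)
combine: 4πI² = 945·35/1287·1/45045 = 35/61347
take √, sign -1: I = -0.00673802
No selection rule forces the value: the integral is nonzero (none).

-0.006738 (none)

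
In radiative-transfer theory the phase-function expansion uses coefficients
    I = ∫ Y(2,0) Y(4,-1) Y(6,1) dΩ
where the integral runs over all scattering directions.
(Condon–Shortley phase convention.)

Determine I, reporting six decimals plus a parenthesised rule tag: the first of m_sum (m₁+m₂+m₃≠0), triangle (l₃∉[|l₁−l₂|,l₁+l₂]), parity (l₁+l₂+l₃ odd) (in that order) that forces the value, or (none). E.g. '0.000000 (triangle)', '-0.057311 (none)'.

m-sum 0 ✓  L=12 even ✓  2≤6≤6 ✓
Π(2lᵢ+1) = 5×9×13 = 585
triangle coeff Δ(2,4,6) = 1/6435
Σ_t [0,0]: t=0:+1/2304 = 1/2304
(3j)²=5/143 [(2 4 6; 0 0 0)], sign=+1
Σ_t [0,0]: t=0:+1/2880 = 1/2880
(3j)²=14/429 [(2 4 6; 0 -1 1)], sign=-1
⇒ 4πI² = 1050/1573
I = (-1)√(1050/1573/(4π)) = -0.23047581
No selection rule forces the value: the integral is nonzero (none).

-0.230476 (none)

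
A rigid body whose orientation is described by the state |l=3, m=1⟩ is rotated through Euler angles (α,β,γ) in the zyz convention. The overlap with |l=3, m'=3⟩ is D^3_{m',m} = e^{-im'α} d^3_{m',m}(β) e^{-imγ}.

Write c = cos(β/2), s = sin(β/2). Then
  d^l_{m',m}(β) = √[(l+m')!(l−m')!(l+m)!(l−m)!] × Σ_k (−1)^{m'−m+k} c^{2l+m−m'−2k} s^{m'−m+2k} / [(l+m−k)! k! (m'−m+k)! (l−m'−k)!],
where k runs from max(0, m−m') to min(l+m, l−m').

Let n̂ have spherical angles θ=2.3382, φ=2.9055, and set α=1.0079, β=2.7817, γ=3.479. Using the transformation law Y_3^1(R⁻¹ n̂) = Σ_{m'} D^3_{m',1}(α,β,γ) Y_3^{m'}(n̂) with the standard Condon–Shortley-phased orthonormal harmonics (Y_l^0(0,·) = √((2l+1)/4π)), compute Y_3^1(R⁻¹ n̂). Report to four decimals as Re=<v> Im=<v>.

Need the full column D^3_{m',1} for m'=−3..3 at α=1.0079, β=2.7817, γ=3.4790.
cos(β/2)=0.178977, sin(β/2)=0.983853
d^3_{-3,1}: single k=4 term ⇒ +0.116241;  D = +0.104400-0.051115i
d^3_{-2,1}: k∈[3..4] ⇒ +0.034531 -0.521733 = -0.487202;  D = -0.052320+0.484385i
d^3_{-1,1}: k∈[2..4] ⇒ +0.005959 -0.240107 +0.906947 = +0.672800;  D = -0.527149-0.418059i
d^3_{0,1}: k∈[1..3] ⇒ +0.000626 -0.056740 +0.571530 = +0.515415;  D = -0.486354+0.170624i
d^3_{1,1}: k∈[0..2] ⇒ +0.000033 -0.007946 +0.180080 = +0.172167;  D = -0.038494+0.167809i
d^3_{2,1}: k∈[0..1] ⇒ -0.000571 +0.034531 = +0.033960;  D = +0.023941+0.024085i
d^3_{3,1}: single k=0 term ⇒ +0.003847;  D = +0.003754-0.000838i
Y_3^{m'}(θ=2.3382,φ=2.9055) and Σ D·Y over m':
  (+0.1044-0.0511i)·(-0.1181-0.1012i)  (-0.0523+0.4844i)·(-0.3273-0.1672i)  (-0.5271-0.4181i)·(-0.3189-0.0767i)  (-0.4864+0.1706i)·(+0.1528+0.0000i)  (-0.0385+0.1678i)·(+0.3189-0.0767i)  (+0.0239+0.0241i)·(-0.3273+0.1672i)  (+0.0038-0.0008i)·(+0.1181-0.1012i)
Y_3^1(R⁻¹ n̂) = +0.131373+0.097606i

Re=0.1314 Im=0.0976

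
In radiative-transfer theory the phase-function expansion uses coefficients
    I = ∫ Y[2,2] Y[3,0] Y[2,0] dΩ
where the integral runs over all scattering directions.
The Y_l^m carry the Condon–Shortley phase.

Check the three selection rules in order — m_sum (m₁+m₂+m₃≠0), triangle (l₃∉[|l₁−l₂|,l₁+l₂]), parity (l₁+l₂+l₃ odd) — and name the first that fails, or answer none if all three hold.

m_sum

azimuthal sum: 2 + 0 + 0 = 2  ✗
1 ≤ 2 ≤ 5 (triangle on l)
L = 2 + 3 + 2 = 7 (odd)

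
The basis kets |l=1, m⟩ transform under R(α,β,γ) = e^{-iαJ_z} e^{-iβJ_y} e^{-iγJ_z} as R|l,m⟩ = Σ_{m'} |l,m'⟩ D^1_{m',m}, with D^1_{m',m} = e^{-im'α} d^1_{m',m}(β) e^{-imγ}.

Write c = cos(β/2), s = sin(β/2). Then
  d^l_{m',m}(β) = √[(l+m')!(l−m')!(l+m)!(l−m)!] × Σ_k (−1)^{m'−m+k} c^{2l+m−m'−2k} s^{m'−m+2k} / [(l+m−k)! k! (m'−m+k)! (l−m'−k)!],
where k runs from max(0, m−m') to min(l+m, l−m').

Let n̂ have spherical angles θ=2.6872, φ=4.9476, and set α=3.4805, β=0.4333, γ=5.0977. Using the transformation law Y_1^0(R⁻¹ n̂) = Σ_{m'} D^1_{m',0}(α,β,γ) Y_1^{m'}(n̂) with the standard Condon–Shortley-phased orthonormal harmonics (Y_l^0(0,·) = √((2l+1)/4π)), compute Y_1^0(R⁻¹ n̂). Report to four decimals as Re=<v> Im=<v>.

Need the full column D^1_{m',0} for m'=−1..1 at α=3.4805, β=0.4333, γ=5.0977.
cos(β/2)=0.976623, sin(β/2)=0.214959
d^1_{-1,0}: single k=1 term ⇒ +0.296892;  D = -0.280004-0.098704i
d^1_{0,0}: k∈[0..1] ⇒ +0.953793 -0.046207 = +0.907585;  D = +0.907585+0.000000i
d^1_{1,0}: single k=0 term ⇒ -0.296892;  D = +0.280004-0.098704i
Y_1^{m'}(θ=2.6872,φ=4.9476) and Σ D·Y over m':
  (-0.2800-0.0987i)·(+0.0353+0.1475i)  (+0.9076+0.0000i)·(-0.4390+0.0000i)  (+0.2800-0.0987i)·(-0.0353+0.1475i)
Y_1^0(R⁻¹ n̂) = -0.389130+0.000000i

Re=-0.3891 Im=0.0000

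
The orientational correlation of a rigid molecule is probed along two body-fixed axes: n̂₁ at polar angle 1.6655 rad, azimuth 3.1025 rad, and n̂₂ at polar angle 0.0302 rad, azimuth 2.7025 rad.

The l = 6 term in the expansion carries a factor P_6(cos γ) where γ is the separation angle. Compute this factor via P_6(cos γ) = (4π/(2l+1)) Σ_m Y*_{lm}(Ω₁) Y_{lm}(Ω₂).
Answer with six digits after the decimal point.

-0.283580

Addition theorem: P_6(cos γ) = (4π/13) Σ_m Y*_{lm}(Ω₁) Y_{lm}(Ω₂), m = −6…6:
  term(m=-6) = (-0.000000, 0.000000)   from Y*(Ω₁)=(0.457364, -0.109289), Y(Ω₂)=(-0.000000, 0.000000)
  term(m=-5) = (0.000000, -0.000000)   from Y*(Ω₁)=(0.151785, -0.030052), Y(Ω₂)=(0.000000, -0.000000)
  term(m=-4) = (0.000000, -0.000001)   from Y*(Ω₁)=(-0.312105, 0.049206), Y(Ω₂)=(-0.000001, 0.000003)
  term(m=-3) = (0.000009, 0.000024)   from Y*(Ω₁)=(-0.175129, 0.020633), Y(Ω₂)=(-0.000036, -0.000139)
  term(m=-2) = (0.000897, 0.000923)   from Y*(Ω₁)=(0.270851, -0.021220), Y(Ω₂)=(0.003026, 0.003647)
  term(m=-1) = (-0.016754, -0.007083)   from Y*(Ω₁)=(0.183472, -0.007176), Y(Ω₂)=(-0.089667, -0.042114)
  term(m=+0) = (-0.261670, -0.000000)   from Y*(Ω₁)=(-0.259751, -0.000000), Y(Ω₂)=(1.007390, 0.000000)
  term(m=+1) = (-0.016754, 0.007083)   from Y*(Ω₁)=(-0.183472, -0.007176), Y(Ω₂)=(0.089667, -0.042114)
  term(m=+2) = (0.000897, -0.000923)   from Y*(Ω₁)=(0.270851, 0.021220), Y(Ω₂)=(0.003026, -0.003647)
  term(m=+3) = (0.000009, -0.000024)   from Y*(Ω₁)=(0.175129, 0.020633), Y(Ω₂)=(0.000036, -0.000139)
  term(m=+4) = (0.000000, 0.000001)   from Y*(Ω₁)=(-0.312105, -0.049206), Y(Ω₂)=(-0.000001, -0.000003)
  term(m=+5) = (0.000000, 0.000000)   from Y*(Ω₁)=(-0.151785, -0.030052), Y(Ω₂)=(-0.000000, -0.000000)
  term(m=+6) = (-0.000000, -0.000000)   from Y*(Ω₁)=(0.457364, 0.109289), Y(Ω₂)=(-0.000000, -0.000000)
Σ over m = (-0.293366, 0.000000); ×(4π/13) → (-0.283580, 0.000000). Real part: -0.283580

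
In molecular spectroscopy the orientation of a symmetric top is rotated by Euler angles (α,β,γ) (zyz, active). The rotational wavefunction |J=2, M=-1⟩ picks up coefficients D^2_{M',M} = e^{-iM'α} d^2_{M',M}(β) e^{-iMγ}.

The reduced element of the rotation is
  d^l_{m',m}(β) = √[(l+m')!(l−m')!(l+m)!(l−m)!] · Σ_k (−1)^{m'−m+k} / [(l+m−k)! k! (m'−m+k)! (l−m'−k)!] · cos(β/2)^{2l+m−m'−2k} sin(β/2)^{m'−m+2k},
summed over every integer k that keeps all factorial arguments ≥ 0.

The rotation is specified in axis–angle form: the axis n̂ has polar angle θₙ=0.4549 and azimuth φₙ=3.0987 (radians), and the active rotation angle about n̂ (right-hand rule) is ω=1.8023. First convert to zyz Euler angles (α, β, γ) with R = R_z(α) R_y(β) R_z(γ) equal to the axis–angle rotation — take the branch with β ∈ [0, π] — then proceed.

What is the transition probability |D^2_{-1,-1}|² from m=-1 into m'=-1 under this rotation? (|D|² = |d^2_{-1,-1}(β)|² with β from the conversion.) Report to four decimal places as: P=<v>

Axis–angle → zyz. n̂ = (sinθₙcosφₙ, sinθₙsinφₙ, cosθₙ) = (-0.438968, +0.018840, +0.898305), ω = 1.8023.
R = I cosω + sinω [n̂]ₓ + (1−cosω) n̂n̂ᵀ gives
  R = [+0.007464, -0.884508, -0.466465; +0.864173, -0.229005, +0.448065; -0.503140, -0.406451, +0.762659]
β = atan2(√(R₁₃²+R₂₃²), R₃₃) = 0.703383; α = atan2(R₂₃, R₁₃) mod 2π = 2.376311; γ = atan2(R₃₂, −R₃₁) mod 2π = 5.603689
D^2_{-1,-1}(2.3763,0.7034,5.6037) = e^{-i·-1·2.3763}·d^2_{-1,-1}(0.7034)·e^{-i·-1·5.6037}. Compute d first:
Half-angle: c=0.938791, s=0.344486. N=√(1·6·1·6)=6.000000
k∈{0,1} keeps every argument non-negative
  k=0: (−1)^0·6.0000/(6)·0.9388^4·0.3445^0 = +0.776741
  k=1: (−1)^1·6.0000/(2)·0.9388^2·0.3445^2 = -0.313764
d^2_{-1,-1}(0.7034) = +0.776741 -0.313764 = +0.462977
|D^2_{-1,-1}|² = |d^2_{-1,-1}(β)|² = (+0.462977)² = 0.214348 (the z-rotation phases have unit modulus)

P=0.2143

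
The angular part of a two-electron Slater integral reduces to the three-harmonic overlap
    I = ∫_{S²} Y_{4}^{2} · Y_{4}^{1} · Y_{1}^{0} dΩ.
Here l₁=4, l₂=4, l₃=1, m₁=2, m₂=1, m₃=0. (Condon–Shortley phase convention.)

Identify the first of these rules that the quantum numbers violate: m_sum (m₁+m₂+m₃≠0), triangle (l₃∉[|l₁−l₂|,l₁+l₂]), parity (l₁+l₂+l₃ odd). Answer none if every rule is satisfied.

m₁+m₂+m₃ = 2 + 1 + 0 = 3  ✗
triangle: |4−4|=0 ≤ l₃=1 ≤ 4+4=8
parity: l₁+l₂+l₃ = 9 is odd

m_sum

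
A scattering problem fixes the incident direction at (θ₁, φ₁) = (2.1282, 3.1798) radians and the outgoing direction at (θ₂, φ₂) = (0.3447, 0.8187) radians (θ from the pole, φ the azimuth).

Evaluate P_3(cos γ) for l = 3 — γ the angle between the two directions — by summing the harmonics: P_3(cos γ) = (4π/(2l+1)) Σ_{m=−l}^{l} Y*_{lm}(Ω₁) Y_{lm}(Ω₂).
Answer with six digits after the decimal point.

0.188933

Term-by-term m-sum for l=3 (normalisation 4π/7 = 1.795196):
  term(m=-3) = (0.002860, 0.002945)   from Y*(Ω₁)=(-0.253319, -0.029164), Y(Ω₂)=(-0.012462, -0.010191)
  term(m=-2) = (-0.000420, 0.042760)   from Y*(Ω₁)=(-0.388201, -0.029722), Y(Ω₂)=(-0.007310, -0.109589)
  term(m=-1) = (-0.029128, 0.028843)   from Y*(Ω₁)=(-0.109384, -0.004181), Y(Ω₂)=(0.255833, -0.273467)
  term(m=+0) = (0.158618, 0.000000)   from Y*(Ω₁)=(0.316020, -0.000000), Y(Ω₂)=(0.501925, 0.000000)
  term(m=+1) = (-0.029128, -0.028843)   from Y*(Ω₁)=(0.109384, -0.004181), Y(Ω₂)=(-0.255833, -0.273467)
  term(m=+2) = (-0.000420, -0.042760)   from Y*(Ω₁)=(-0.388201, 0.029722), Y(Ω₂)=(-0.007310, 0.109589)
  term(m=+3) = (0.002860, -0.002945)   from Y*(Ω₁)=(0.253319, -0.029164), Y(Ω₂)=(0.012462, -0.010191)
Total Σ_m = (0.105244, 0.000000). Multiply by 1.795196: (0.188933, 0.000000). P_3(cos γ) = 0.188933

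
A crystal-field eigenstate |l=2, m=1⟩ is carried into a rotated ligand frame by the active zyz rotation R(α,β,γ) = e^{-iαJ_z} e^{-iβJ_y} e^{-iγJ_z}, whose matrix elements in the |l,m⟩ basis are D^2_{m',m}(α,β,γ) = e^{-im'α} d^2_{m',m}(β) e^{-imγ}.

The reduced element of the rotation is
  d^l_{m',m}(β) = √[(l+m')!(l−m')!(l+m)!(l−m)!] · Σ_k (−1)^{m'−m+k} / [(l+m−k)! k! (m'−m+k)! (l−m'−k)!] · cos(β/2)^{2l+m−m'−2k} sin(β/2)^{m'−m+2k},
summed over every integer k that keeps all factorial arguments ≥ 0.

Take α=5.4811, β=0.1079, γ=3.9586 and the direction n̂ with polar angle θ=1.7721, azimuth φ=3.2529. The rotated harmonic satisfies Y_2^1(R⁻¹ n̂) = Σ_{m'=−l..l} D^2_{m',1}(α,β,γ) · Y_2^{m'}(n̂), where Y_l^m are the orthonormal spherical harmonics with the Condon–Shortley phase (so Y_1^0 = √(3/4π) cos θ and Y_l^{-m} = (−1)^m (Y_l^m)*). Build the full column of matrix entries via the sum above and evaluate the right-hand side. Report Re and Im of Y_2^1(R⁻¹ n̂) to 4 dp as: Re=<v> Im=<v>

Re=0.1949 Im=0.0229

Need the full column D^2_{m',1} for m'=−2..2 at α=5.4811, β=0.1079, γ=3.9586.
cos(β/2)=0.998545, sin(β/2)=0.053924
d^2_{-2,1}: single k=3 term ⇒ +0.000313;  D = +0.000235+0.000207i
d^2_{-1,1}: k∈[2..3] ⇒ +0.008698 -0.000008 = +0.008690;  D = +0.000420+0.008679i
d^2_{0,1}: k∈[1..2] ⇒ +0.131510 -0.000384 = +0.131127;  D = -0.089744+0.095605i
d^2_{1,1}: k∈[0..1] ⇒ +0.994193 -0.008698 = +0.985495;  D = -0.985385+0.014705i
d^2_{2,1}: single k=0 term ⇒ -0.107378;  D = +0.075793+0.076061i
Y_2^{m'}(θ=1.7721,φ=3.2529) and Σ D·Y over m':
  (+0.0002+0.0002i)·(+0.3617-0.0819i)  (+0.0004+0.0087i)·(+0.1504-0.0168i)  (-0.0897+0.0956i)·(-0.2776+0.0000i)  (-0.9854+0.0147i)·(-0.1504-0.0168i)  (+0.0758+0.0761i)·(+0.3617+0.0819i)
Y_2^1(R⁻¹ n̂) = +0.194868+0.022887i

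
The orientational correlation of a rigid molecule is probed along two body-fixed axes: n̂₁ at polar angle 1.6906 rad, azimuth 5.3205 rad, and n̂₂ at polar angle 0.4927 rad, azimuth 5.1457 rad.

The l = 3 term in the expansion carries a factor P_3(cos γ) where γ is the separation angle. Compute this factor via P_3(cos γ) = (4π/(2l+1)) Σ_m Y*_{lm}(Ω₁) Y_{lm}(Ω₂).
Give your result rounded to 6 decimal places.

-0.421838

Expand P_3 via completeness: Σ_{m} conj(Y_{3,m}) at Ω₁ times Y_{3,m} at Ω₂ —
  m=-3: Y*=-0.39526 - 0.10242j  Y=-0.04254 - 0.01181j  product 0.01561 + 0.00903j
  m=-2: Y*=0.04180 + 0.11291j  Y=-0.13042 + 0.15354j  product -0.02279 - 0.00831j
  m=-1: Y*=-0.17022 + 0.24453j  Y=0.18494 + 0.39975j  product -0.12923 - 0.02282j
  m=+0: Y*=0.13062 + 0.00000j  Y=0.28977 + 0.00000j  product 0.03785 + 0.00000j
  m=+1: Y*=0.17022 + 0.24453j  Y=-0.18494 + 0.39975j  product -0.12923 + 0.02282j
  m=+2: Y*=0.04180 - 0.11291j  Y=-0.13042 - 0.15354j  product -0.02279 + 0.00831j
  m=+3: Y*=0.39526 - 0.10242j  Y=0.04254 - 0.01181j  product 0.01561 - 0.00903j
Σ over m = -0.23498 + 0.00000j; ×(4π/7) → -0.42184 + 0.00000j. Real part: -0.421838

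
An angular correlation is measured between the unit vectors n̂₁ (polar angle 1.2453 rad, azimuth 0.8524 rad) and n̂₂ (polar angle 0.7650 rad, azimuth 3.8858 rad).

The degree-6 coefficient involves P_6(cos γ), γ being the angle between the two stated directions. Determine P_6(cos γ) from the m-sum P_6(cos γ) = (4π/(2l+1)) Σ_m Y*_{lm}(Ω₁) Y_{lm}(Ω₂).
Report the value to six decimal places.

0.313077

Addition theorem: P_6(cos γ) = (4π/13) Σ_m Y*_{lm}(Ω₁) Y_{lm}(Ω₂), m = −6…6:
  m=-6: Y*=+0.136758-0.321658i  Y=-0.013038+0.051675i  product +0.014839+0.011261i
  m=-5: Y*=-0.177888-0.367890i  Y=+0.160916-0.105299i  product -0.067363-0.040468i
  m=-4: Y*=-0.034617-0.009506i  Y=-0.382465-0.063593i  product +0.012635+0.005837i
  m=-3: Y*=+0.277106-0.183296i  Y=+0.261310+0.335428i  product +0.133893+0.045052i
  m=-2: Y*=+0.019359-0.143604i  Y=+0.007322-0.088675i  product -0.012592-0.002768i
  m=-1: Y*=+0.187096+0.214011i  Y=+0.253616-0.233539i  product +0.097430+0.010583i
  m=+0: Y*=+0.171018-0.000000i  Y=-0.197660+0.000000i  product -0.033803+0.000000i
  m=+1: Y*=-0.187096+0.214011i  Y=-0.253616-0.233539i  product +0.097430-0.010583i
  m=+2: Y*=+0.019359+0.143604i  Y=+0.007322+0.088675i  product -0.012592+0.002768i
  m=+3: Y*=-0.277106-0.183296i  Y=-0.261310+0.335428i  product +0.133893-0.045052i
  m=+4: Y*=-0.034617+0.009506i  Y=-0.382465+0.063593i  product +0.012635-0.005837i
  m=+5: Y*=+0.177888-0.367890i  Y=-0.160916-0.105299i  product -0.067363+0.040468i
  m=+6: Y*=+0.136758+0.321658i  Y=-0.013038-0.051675i  product +0.014839-0.011261i
Total Σ_m = +0.323880+0.000000i. Multiply by 0.966644: +0.313077+0.000000i. P_6(cos γ) = 0.313077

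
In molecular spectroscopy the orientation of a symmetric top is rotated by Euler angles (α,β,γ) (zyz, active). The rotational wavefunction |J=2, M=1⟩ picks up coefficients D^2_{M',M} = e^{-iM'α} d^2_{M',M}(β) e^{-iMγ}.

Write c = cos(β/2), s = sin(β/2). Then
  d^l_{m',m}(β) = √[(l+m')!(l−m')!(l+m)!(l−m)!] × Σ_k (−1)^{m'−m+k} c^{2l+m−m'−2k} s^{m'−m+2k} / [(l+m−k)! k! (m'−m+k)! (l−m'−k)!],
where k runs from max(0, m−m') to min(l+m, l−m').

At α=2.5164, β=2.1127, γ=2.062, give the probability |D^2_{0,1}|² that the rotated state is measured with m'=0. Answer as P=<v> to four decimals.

Split into d^2_{0,1}(β=2.1127) × two z-phases.
With c≡cos(β/2)=0.492053 and s≡sin(β/2)=0.870565, N=[2·2·6·1]^{1/2}=4.898979
The bounds max(0,m−m')=1 and min(l+m,l−m')=2 give 2 terms
  k=1: (−1)^0·4.8990/(2)·0.4921^3·0.8706^1 = +0.254046
  k=2: (−1)^1·4.8990/(2)·0.4921^1·0.8706^3 = -0.795228
d^2_{0,1}(2.1127) = +0.254046 -0.795228 = -0.541182
|D^2_{0,1}|² = |d^2_{0,1}(β)|² = (-0.541182)² = 0.292878 (the z-rotation phases have unit modulus)

P=0.2929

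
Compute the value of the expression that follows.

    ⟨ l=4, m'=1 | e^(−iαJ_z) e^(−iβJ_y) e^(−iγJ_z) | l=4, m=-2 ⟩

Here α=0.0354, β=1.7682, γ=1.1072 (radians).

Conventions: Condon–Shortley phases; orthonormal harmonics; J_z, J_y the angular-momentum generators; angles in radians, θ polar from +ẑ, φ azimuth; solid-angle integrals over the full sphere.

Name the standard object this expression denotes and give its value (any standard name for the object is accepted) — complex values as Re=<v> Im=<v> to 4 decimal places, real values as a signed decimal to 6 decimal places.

Wigner D-matrix element, Re=-0.2173 Im=0.3121

This is a Wigner D-matrix element — the rotation-matrix element ⟨l m'| R(α,β,γ) |l m⟩ in the angular-momentum basis.
D^4_{1,-2}(0.0354,1.7682,1.1072) = e^{-i·1·0.0354}·d^4_{1,-2}(1.7682)·e^{-i·-2·1.1072}. Compute d first:
With c≡cos(β/2)=0.633986 and s≡sin(β/2)=0.773345, N=[120·6·2·720]^{1/2}=1018.233765
Admissible k: 0..2 (factorial args all ≥0)
  k=0: (−1)^3·1018.2338/(72)·0.6340^5·0.7733^3 = -0.669934
  k=1: (−1)^4·1018.2338/(48)·0.6340^3·0.7733^5 = +1.495238
  k=2: (−1)^5·1018.2338/(240)·0.6340^1·0.7733^7 = -0.444967
d^4_{1,-2}(1.7682) = -0.669934 +1.495238 -0.444967 = +0.380338
Attach z-rotation phases: D = e^{-i(1)(0.0354)}·(+0.380338)·e^{-i(-2)(1.1072)} = -0.217323+0.312134i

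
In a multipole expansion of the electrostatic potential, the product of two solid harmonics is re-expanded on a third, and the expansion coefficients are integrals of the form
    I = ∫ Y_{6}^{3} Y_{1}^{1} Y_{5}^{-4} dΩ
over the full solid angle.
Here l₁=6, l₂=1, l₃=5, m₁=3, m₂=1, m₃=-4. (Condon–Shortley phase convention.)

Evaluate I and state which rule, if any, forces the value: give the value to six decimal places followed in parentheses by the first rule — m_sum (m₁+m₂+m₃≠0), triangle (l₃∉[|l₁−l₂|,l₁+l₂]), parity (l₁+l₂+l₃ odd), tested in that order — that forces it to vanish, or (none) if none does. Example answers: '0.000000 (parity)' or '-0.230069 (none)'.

Rules hold: Σm=0, L=12 even, 5≤5≤7.
N = 13·3·11 = 429
Δ = 2!·10!·0!/13! = 1/858
Racah Σ t=1..1: t=1:−1/14400 = -1/14400
⇒ 3j(6 1 5; 0 0 0)² = 6/143, sgn +1
Racah Σ t=2..2: t=2:+1/725760 = 1/725760
⇒ 3j(6 1 5; 3 1 -4)² = 1/286, sgn -1
4πI² = N·(3j₀)²·(3jₘ)² = 9/143
I = -1·√(0.0629371/4π) = -0.07076985
No selection rule forces the value: the integral is nonzero (none).

-0.070770 (none)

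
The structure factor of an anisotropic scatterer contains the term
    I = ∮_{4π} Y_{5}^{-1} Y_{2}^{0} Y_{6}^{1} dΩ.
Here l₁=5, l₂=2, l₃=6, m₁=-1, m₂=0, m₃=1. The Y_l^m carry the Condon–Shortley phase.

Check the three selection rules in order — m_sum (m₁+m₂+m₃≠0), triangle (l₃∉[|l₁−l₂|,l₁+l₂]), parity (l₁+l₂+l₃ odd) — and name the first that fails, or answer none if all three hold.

azimuthal sum: -1 + 0 + 1 = 0  ✓
3 ≤ 6 ≤ 7 (triangle on l)  ✓
L = 5 + 2 + 6 = 13 (odd)  ✗

parity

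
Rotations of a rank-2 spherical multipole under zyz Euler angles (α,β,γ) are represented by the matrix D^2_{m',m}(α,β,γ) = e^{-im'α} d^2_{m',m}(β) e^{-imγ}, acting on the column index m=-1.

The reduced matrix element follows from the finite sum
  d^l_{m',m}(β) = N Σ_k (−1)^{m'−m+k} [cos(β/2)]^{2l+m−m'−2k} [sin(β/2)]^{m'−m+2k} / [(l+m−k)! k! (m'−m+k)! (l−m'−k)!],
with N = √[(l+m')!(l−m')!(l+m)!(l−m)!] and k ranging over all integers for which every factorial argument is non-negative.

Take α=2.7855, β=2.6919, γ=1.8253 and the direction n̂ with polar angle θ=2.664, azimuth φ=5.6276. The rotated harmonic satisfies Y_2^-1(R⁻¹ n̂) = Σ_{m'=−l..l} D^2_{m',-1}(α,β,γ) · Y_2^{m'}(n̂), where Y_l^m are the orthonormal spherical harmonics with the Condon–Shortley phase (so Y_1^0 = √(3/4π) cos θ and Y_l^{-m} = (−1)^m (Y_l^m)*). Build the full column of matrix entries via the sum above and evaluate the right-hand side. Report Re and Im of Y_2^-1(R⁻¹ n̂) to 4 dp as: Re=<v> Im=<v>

Need the full column D^2_{m',-1} for m'=−2..2 at α=2.7855, β=2.6919, γ=1.8253.
cos(β/2)=0.222957, sin(β/2)=0.974828
d^2_{-2,-1}: single k=1 term ⇒ +0.021608;  D = +0.009548+0.019384i
d^2_{-1,-1}: k∈[0..1] ⇒ +0.002471 -0.141716 = -0.139245;  D = +0.014121+0.138527i
d^2_{0,-1}: k∈[0..1] ⇒ -0.026465 +0.505918 = +0.479454;  D = -0.120710+0.464010i
d^2_{1,-1}: k∈[0..1] ⇒ +0.141716 -0.903052 = -0.761336;  D = -0.436517+0.623767i
d^2_{2,-1}: single k=0 term ⇒ -0.413081;  D = +0.339969-0.234641i
Y_2^{m'}(θ=2.664,φ=5.6276) and Σ D·Y over m':
  (+0.0095+0.0194i)·(+0.0210+0.0789i)  (+0.0141+0.1385i)·(-0.2500-0.1923i)  (-0.1207+0.4640i)·(+0.4309+0.0000i)  (-0.4365+0.6238i)·(+0.2500-0.1923i)  (+0.3400-0.2346i)·(+0.0210-0.0789i)
Y_2^-1(R⁻¹ n̂) = -0.030825+0.371872i

Re=-0.0308 Im=0.3719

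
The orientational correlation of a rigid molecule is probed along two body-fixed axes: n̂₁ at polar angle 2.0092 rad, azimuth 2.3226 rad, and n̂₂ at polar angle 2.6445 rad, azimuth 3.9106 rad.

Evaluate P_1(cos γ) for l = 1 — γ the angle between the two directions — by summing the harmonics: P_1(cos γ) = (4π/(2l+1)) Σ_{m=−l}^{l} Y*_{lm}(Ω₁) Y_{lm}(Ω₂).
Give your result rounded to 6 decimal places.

Term-by-term m-sum for l=1 (normalisation 4π/3 = 4.188790):
  m=-1: (-0.21364 + 0.22850j) × (-0.11839 + 0.11458j) = -0.00089 - 0.05153j  (running Σ = -0.00089 - 0.05153j)
  m=0: (-0.20741 + 0.00000j) × (-0.42947 + 0.00000j) = 0.08908 + 0.00000j  (running Σ = 0.08819 - 0.05153j)
  m=1: (0.21364 + 0.22850j) × (0.11839 + 0.11458j) = -0.00089 + 0.05153j  (running Σ = 0.08730 + 0.00000j)
Total Σ_m = 0.08730 + 0.00000j. Multiply by 4.188790: 0.36569 + 0.00000j. P_1(cos γ) = 0.365691

0.365691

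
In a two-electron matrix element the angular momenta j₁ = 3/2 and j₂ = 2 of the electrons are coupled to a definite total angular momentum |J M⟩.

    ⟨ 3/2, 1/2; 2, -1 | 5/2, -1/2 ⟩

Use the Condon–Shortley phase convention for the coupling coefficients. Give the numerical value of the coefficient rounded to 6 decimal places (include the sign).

+√(5/14) ≈ +0.597614

j₁+j₂−J=1  J+j₁−j₂=2  J−j₁+j₂=3  j₁+j₂+J+1=7
(j₁±m₁, j₂±m₂, J±M) = (2,1,1,3,2,3)
P² = 72/35
sum k=0..1:
  [0] +1/2 = 1/2
  [1] −1/12 = -1/12
S = 5/12
C² = P²·S² = 5/14 ; C = +0.597614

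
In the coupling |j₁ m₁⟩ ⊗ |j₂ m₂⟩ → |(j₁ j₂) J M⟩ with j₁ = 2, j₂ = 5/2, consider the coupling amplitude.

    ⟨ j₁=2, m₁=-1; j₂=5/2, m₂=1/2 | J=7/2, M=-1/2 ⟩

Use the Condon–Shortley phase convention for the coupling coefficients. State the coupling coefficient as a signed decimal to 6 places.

√[8·1!3!4!/9! · 1!3!3!2!3!4!] = √(1152/35)
  +(−1)^0/∏(0,1,3,3,0,1)! = 1/36  (running 1/36)
  +(−1)^1/∏(1,0,2,2,1,2)! = -1/8  (running -7/72)
⟨..|..⟩ = √(1152/35)·(-7/72) = -0.557773

−√(14/45) = -0.557773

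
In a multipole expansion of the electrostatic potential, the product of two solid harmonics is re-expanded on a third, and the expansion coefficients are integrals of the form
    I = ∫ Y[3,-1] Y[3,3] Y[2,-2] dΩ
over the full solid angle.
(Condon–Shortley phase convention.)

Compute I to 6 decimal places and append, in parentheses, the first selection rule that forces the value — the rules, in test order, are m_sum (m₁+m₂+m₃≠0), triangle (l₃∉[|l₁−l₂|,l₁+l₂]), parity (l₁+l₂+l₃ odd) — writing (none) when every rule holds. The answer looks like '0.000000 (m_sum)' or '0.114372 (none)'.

Checks pass: Σm=0; 8 even; l₃=2∈[0,6].
(2·3+1)(2·3+1)(2·2+1) = 245
Δ: 4! 2! 2! / 9! → 1/3780
sum: t=1:−1/24 t=2:+1/4 t=3:−1/24 = 1/6
3j²(3 3 2; 0 0 0) = Δ·Π!·Σ² = 4/105  (sign +1)
sum: t=4:+1/96 = 1/96
3j²(3 3 2; -1 3 -2) = Δ·Π!·Σ² = 1/42  (sign +1)
combine: 4πI² = 245·4/105·1/42 = 2/9
take √, sign +1: I = 0.13298076
No selection rule forces the value: the integral is nonzero (none).

0.132981 (none)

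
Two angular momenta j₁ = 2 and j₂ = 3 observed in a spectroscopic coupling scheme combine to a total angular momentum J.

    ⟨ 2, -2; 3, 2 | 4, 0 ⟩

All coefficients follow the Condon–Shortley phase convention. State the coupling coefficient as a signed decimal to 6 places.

√[9·1!3!5!/10! · 0!4!5!1!4!4!] = √(20736/7)
  +(−1)^1/∏(1,0,3,4,0,1)! = -1/144  (running -1/144)
⟨..|..⟩ = √(20736/7)·(-1/144) = -0.377964

-0.377964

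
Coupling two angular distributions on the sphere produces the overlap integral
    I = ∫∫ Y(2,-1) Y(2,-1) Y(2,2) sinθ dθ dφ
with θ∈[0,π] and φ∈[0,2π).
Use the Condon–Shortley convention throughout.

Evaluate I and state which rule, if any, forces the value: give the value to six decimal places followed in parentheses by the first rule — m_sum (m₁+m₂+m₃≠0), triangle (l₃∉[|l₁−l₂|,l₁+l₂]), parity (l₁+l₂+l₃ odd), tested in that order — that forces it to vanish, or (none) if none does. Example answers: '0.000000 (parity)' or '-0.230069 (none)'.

Rules hold: Σm=0, L=6 even, 0≤2≤4.
N = 5·5·5 = 125
Δ = 2!·2!·2!/7! = 1/630
Racah Σ t=0..2: t=0:+1/8 t=1:−1/1 t=2:+1/8 = -3/4
⇒ 3j(2 2 2; 0 0 0)² = 2/35, sgn -1
Racah Σ t=1..1: t=1:−1/4 = -1/4
⇒ 3j(2 2 2; -1 -1 2)² = 3/35, sgn -1
4πI² = N·(3j₀)²·(3jₘ)² = 30/49
I = +1·√(0.612245/4π) = 0.22072812
No selection rule forces the value: the integral is nonzero (none).

0.220728 (none)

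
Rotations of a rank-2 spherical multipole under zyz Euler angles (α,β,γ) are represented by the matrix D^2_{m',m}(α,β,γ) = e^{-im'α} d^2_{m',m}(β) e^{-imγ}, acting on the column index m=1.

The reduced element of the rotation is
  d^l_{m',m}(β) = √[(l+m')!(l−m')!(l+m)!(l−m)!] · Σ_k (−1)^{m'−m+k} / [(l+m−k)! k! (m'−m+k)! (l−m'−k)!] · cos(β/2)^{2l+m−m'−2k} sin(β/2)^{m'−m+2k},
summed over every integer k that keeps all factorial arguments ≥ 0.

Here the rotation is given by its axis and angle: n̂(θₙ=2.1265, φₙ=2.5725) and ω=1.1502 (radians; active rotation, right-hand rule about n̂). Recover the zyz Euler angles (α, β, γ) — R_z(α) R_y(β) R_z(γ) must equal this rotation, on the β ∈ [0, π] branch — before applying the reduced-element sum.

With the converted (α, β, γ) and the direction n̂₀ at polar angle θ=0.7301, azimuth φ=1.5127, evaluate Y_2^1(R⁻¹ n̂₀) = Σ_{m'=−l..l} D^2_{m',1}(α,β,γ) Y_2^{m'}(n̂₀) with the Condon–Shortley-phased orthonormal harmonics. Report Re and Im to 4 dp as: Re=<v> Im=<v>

Re=0.3468 Im=0.1392

Axis–angle → zyz. n̂ = (sinθₙcosφₙ, sinθₙsinφₙ, cosθₙ) = (-0.715635, +0.457784, -0.527541), ω = 1.1502.
R = I cosω + sinω [n̂]ₓ + (1−cosω) n̂n̂ᵀ gives
  R = [+0.711332, +0.287721, +0.641267; -0.675407, +0.532304, +0.510370; -0.194505, -0.796159, +0.572973]
β = atan2(√(R₁₃²+R₂₃²), R₃₃) = 0.960667; α = atan2(R₂₃, R₁₃) mod 2π = 0.672222; γ = atan2(R₃₂, −R₃₁) mod 2π = 4.952000
Need the full column D^2_{m',1} for m'=−2..2 at α=0.6722, β=0.9607, γ=4.9520.
cos(β/2)=0.886841, sin(β/2)=0.462075
d^2_{-2,1}: single k=3 term ⇒ +0.174990;  D = -0.156334+0.078620i
d^2_{-1,1}: k∈[2..3] ⇒ +0.503776 -0.045588 = +0.458188;  D = -0.192092+0.415977i
d^2_{0,1}: k∈[1..2] ⇒ +0.789451 -0.214318 = +0.575133;  D = +0.136493+0.558702i
d^2_{1,1}: k∈[0..1] ⇒ +0.618561 -0.503776 = +0.114785;  D = +0.090752+0.070283i
d^2_{2,1}: single k=0 term ⇒ -0.644584;  D = -0.644527+0.008546i
Y_2^{m'}(θ=0.7301,φ=1.5127) and Σ D·Y over m':
  (-0.1563+0.0786i)·(-0.1707-0.0199i)  (-0.1921+0.4160i)·(+0.0223-0.3833i)  (+0.1365+0.5587i)·(+0.2099+0.0000i)  (+0.0908+0.0703i)·(-0.0223-0.3833i)  (-0.6445+0.0085i)·(-0.1707+0.0199i)
Y_2^1(R⁻¹ n̂) = +0.346786+0.139223i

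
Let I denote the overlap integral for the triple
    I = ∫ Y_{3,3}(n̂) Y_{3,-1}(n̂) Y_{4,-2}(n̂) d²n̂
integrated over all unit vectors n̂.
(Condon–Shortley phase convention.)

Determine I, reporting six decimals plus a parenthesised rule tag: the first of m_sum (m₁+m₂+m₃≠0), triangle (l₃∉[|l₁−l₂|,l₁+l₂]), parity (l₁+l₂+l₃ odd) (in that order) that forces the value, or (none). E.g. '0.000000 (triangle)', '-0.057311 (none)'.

m-sum 0 ✓  L=10 even ✓  0≤4≤6 ✓
Π(2lᵢ+1) = 7×7×9 = 441
triangle coeff Δ(3,3,4) = 1/34650
Σ_t [0,2]: t=0:+1/72 t=1:−1/16 t=2:+1/72 = -5/144
(3j)²=2/77 [(3 3 4; 0 0 0)], sign=-1
Σ_t [0,0]: t=0:+1/192 = 1/192
(3j)²=3/77 [(3 3 4; 3 -1 -2)], sign=+1
⇒ 4πI² = 54/121
I = (-1)√(54/121/(4π)) = -0.18845135
No selection rule forces the value: the integral is nonzero (none).

-0.188451 (none)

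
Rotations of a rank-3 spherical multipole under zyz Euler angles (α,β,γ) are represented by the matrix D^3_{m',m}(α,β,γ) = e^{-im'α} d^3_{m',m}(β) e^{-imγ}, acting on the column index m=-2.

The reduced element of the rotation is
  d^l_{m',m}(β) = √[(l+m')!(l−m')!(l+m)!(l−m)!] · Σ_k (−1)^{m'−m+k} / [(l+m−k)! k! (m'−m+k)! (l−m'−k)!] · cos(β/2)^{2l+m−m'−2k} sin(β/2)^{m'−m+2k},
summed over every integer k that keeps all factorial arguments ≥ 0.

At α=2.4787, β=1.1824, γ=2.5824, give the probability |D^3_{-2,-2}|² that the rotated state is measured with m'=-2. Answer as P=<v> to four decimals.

P=0.1685

First d^3_{-2,-2}(β=1.1824), then the phase factors e^{-i(-2)α} and e^{-i(-2)γ}:
c=cos(1.182400/2)=0.830272, s=sin(1.182400/2)=0.557358; N=√[1·120·1·120]=120.000000
The bounds max(0,m−m')=0 and min(l+m,l−m')=1 give 2 terms
  k=0: (−1)^0·120.0000/(120)·0.8303^6·0.5574^0 = +0.327585
  k=1: (−1)^1·120.0000/(24)·0.8303^4·0.5574^2 = -0.738109
d^3_{-2,-2}(1.1824) = +0.327585 -0.738109 = -0.410524
|D^3_{-2,-2}|² = |d^3_{-2,-2}(β)|² = (-0.410524)² = 0.168530 (the z-rotation phases have unit modulus)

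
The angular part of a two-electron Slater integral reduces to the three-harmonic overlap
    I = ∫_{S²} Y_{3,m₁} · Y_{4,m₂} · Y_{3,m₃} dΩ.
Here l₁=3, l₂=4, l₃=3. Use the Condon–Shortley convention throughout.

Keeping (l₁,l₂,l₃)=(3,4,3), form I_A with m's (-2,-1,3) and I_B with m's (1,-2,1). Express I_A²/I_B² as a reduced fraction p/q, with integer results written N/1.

3/4

Shared (l₁,l₂,l₃)=(3,4,3): N and (l;000)² cancel in I_A²/I_B².
A: Δ = 4!·2!·4!/11! = 1/34650; Racah Σ t=3..3: t=3:−1/288 = -1/288; ⇒ 3j(3 4 3; -2 -1 3)² = 5/231, sgn -1
B: Δ = 4!·2!·4!/11! = 1/34650; Racah Σ t=0..2: t=0:+1/192 t=1:−1/36 t=2:+1/192 = -5/288; ⇒ 3j(3 4 3; 1 -2 1)² = 20/693, sgn -1
I_A²/I_B² = (5/231)/(20/693) = 3/4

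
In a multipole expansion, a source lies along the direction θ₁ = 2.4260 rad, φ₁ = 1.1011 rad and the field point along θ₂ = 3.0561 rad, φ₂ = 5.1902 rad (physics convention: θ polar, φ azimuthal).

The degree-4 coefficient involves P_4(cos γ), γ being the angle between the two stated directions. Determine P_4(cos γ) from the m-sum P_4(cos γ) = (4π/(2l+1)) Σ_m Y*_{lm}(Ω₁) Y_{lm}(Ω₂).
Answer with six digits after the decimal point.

-0.394114

Summing Y*_{l m}(θ₁,φ₁)·Y_{l m}(θ₂,φ₂) over m ∈ [−4, 4]; prefactor 4π/(2·4+1) = 1.396263:
  m=-4: Y*=(-0.024853, -0.078127)  Y=(-0.000008, -0.000022)  product (-0.000002, 0.000001)
  m=-3: Y*=(0.263272, 0.042948)  Y=(0.000769, 0.000106)  product (0.000198, 0.000061)
  m=-2: Y*=(-0.253875, 0.347171)  Y=(-0.008374, 0.011850)  product (-0.001988, -0.005916)
  m=-1: Y*=(-0.104649, -0.206171)  Y=(-0.073087, -0.141140)  product (-0.021450, 0.029838)
  m=+0: Y*=(-0.289076, -0.000000)  Y=(0.815629, 0.000000)  product (-0.235779, -0.000000)
  m=+1: Y*=(0.104649, -0.206171)  Y=(0.073087, -0.141140)  product (-0.021450, -0.029838)
  m=+2: Y*=(-0.253875, -0.347171)  Y=(-0.008374, -0.011850)  product (-0.001988, 0.005916)
  m=+3: Y*=(-0.263272, 0.042948)  Y=(-0.000769, 0.000106)  product (0.000198, -0.000061)
  m=+4: Y*=(-0.024853, 0.078127)  Y=(-0.000008, 0.000022)  product (-0.000002, -0.000001)
Σ over m = (-0.282263, 0.000000); ×(4π/9) → (-0.394114, 0.000000). Real part: -0.394114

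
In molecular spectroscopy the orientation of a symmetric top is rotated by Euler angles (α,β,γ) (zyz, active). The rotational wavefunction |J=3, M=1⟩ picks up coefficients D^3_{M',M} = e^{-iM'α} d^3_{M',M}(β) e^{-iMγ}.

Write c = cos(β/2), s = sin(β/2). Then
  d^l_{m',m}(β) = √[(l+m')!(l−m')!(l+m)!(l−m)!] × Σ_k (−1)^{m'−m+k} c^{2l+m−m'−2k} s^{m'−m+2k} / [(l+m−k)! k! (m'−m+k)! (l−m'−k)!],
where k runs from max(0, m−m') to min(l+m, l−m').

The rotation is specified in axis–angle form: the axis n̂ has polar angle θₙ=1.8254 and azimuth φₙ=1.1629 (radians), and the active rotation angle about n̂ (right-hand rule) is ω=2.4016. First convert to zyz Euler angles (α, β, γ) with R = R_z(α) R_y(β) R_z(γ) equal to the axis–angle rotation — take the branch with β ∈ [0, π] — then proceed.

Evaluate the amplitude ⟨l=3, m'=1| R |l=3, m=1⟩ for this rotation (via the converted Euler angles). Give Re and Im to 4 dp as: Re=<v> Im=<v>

Re=0.2118 Im=0.4756

Axis–angle → zyz. n̂ = (sinθₙcosφₙ, sinθₙsinφₙ, cosθₙ) = (+0.383891, +0.888365, -0.251862), ω = 2.4016.
R = I cosω + sinω [n̂]ₓ + (1−cosω) n̂n̂ᵀ gives
  R = [-0.482270, +0.762708, +0.430920; +0.423056, +0.633518, -0.647827; -0.767098, -0.130124, -0.628194]
β = atan2(√(R₁₃²+R₂₃²), R₃₃) = 2.250027; α = atan2(R₂₃, R₁₃) mod 2π = 5.299361; γ = atan2(R₃₂, −R₃₁) mod 2π = 6.115153
Split into d^3_{1,1}(β=2.2500) × two z-phases.
With c≡cos(β/2)=0.431164 and s≡sin(β/2)=0.902273, N=[24·2·24·2]^{1/2}=48.000000
k: max(0,(1)−(1))=0 … min(3+(1),3−(1))=2
  k=0: (−1)^0·48.0000/(48)·0.4312^6·0.9023^0 = +0.006425
  k=1: (−1)^1·48.0000/(6)·0.4312^4·0.9023^2 = -0.225081
  k=2: (−1)^2·48.0000/(8)·0.4312^2·0.9023^4 = +0.739247
d^3_{1,1}(2.2500) = +0.006425 -0.225081 +0.739247 = +0.520591
D = (+0.553842+0.832622i)·(+0.520591)·(+0.985916+0.167243i) = +0.211772+0.475571i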